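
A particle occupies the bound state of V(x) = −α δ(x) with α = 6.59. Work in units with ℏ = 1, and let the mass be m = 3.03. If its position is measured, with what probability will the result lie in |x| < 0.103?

P = 0.984

The normalised bound state is ψ = √κ e^{−κ|x|} with κ = mα/ℏ² = 19.97.
P(|x| < d) = ∫_{−d}^{d} κ e^{−2κ|x|} dx = 1 − e^{−2κd} = 1 − e^{−4.113} = 0.9836.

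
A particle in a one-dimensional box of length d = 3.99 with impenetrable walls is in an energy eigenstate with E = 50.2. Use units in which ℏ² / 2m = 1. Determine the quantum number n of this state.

From E_n = n²π²ℏ²/(2md²) invert to n = √(2md²E)/(πℏ).
n = (3.99/π) × √(2 × 0.5 × 50.2) = 8.999 → n = 9.

n = 9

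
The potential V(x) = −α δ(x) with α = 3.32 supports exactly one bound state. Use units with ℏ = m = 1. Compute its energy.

E = -5.51

For x ≠ 0 the bound state is ψ ∝ e^{−κ|x|}; integrating the TISE across the delta gives the cusp condition 2κ = 2mα/ℏ², so κ = 3.320.
Then E = −ℏ²κ²/(2m) = −mα²/(2ℏ²) = -5.511.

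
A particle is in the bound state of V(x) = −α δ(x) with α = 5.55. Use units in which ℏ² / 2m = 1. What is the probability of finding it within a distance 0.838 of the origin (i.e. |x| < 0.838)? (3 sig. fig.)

The normalised bound state is ψ = √κ e^{−κ|x|} with κ = mα/ℏ² = 2.775.
P(|x| < d) = ∫_{−d}^{d} κ e^{−2κ|x|} dx = 1 − e^{−2κd} = 1 − e^{−4.651} = 0.9904.

P = 0.990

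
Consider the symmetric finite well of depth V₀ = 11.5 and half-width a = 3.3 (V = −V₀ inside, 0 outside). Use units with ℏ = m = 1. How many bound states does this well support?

Define the well-strength parameter z₀ = (a/ℏ)√(2mV₀) = 3.3 × √(2·1·11.5) = 15.83.
The even/odd transcendental equations gain one root per π/2 in z₀, giving N = 1 + ⌊2z₀/π⌋ = 1 + ⌊10.08⌋ = 11.

N = 11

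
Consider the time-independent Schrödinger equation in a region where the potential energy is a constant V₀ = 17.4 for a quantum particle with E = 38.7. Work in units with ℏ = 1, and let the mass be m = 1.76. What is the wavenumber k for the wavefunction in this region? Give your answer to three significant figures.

With E > V₀ the solution is oscillatory, ψ ∝ e^{±ikx} with k = √(2m(E − V₀))/ℏ.
k = √(2 × 1.76 × 21.3) = 8.659.

k = 8.66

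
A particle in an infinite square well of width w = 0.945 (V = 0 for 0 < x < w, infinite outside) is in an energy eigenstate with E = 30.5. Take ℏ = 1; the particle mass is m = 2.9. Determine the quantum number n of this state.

n = 4

From E_n = n²π²ℏ²/(2mw²) invert to n = √(2mw²E)/(πℏ).
n = (0.945/π) × √(2 × 2.9 × 30.5) = 4.001 → n = 4.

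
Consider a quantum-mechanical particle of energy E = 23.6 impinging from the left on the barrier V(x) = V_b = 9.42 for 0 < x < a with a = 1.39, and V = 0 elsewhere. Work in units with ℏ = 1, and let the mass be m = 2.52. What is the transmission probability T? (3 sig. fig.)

Above the barrier the interior wavenumber is k₂ = √(2m(E − V_b))/ℏ = 8.454, giving phase k₂a = 11.75.
Matching at both interfaces gives T⁻¹ = 1 + V_b² sin²(k₂a) / [4E(E − V_b)] = 1.035, hence T = 0.966.

T = 0.966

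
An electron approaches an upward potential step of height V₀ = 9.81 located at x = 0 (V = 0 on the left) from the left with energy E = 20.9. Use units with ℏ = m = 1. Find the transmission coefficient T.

T = 0.975

On each side the TISE gives plane waves with k = √(2m(E − V))/ℏ: k₁ = √(2·1·20.9) = 6.465, k₂ = √(2·1·11.09) = 4.710.
Matching ψ and ψ′ at x = 0 gives r = (k₁ − k₂)/(k₁ + k₂), so R = r² = 0.02468 and T = 1 − R = 0.9753.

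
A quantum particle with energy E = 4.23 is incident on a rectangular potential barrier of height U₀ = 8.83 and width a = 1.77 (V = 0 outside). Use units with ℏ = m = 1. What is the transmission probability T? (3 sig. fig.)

T = 0.0000867

E < U₀: inside the barrier ψ ∝ e^{±κx} with κ = √(2m(U₀ − E))/ℏ = 3.033.
κa = 5.369, sinh(κa) = 107.3.
Matching ψ, ψ′ at both faces gives T = [1 + U₀² sinh²(κa) / (4E(U₀ − E))]⁻¹ = 1/11530 = 0.0000867.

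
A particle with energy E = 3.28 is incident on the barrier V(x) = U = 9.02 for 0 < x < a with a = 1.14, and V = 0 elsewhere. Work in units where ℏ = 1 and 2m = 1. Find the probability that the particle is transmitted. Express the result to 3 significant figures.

E < U: inside the barrier ψ ∝ e^{±κx} with κ = √(2m(U − E))/ℏ = 2.396.
κa = 2.731, sinh(κa) = 7.643.
Matching ψ, ψ′ at both faces gives T = [1 + U² sinh²(κa) / (4E(U − E))]⁻¹ = 1/64.12 = 0.0156.

T = 0.0156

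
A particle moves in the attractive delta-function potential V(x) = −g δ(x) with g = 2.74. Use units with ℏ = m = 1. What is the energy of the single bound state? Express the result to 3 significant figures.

E = -3.75

The bound state is ψ(x) = √κ e^{−κ|x|}. The derivative jump ψ'(0⁺) − ψ'(0⁻) = −(2mg/ℏ²)ψ(0) fixes κ = mg/ℏ² = 2.740.
Then E = −ℏ²κ²/(2m) = −mg²/(2ℏ²) = -3.754.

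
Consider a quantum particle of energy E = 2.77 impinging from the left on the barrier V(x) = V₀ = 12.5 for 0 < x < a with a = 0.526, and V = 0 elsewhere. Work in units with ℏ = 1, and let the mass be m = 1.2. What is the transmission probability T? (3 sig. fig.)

E < V₀: inside the barrier ψ ∝ e^{±κx} with κ = √(2m(V₀ − E))/ℏ = 4.832.
κa = 2.542, sinh(κa) = 6.312.
Matching ψ, ψ′ at both faces gives T = [1 + V₀² sinh²(κa) / (4E(V₀ − E))]⁻¹ = 1/58.75 = 0.0170.

T = 0.0170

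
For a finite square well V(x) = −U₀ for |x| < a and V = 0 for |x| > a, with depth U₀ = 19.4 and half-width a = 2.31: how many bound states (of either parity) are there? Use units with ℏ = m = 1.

Define the well-strength parameter z₀ = (a/ℏ)√(2mU₀) = 2.31 × √(2·1·19.4) = 14.39.
A new bound state (alternating even/odd) appears each time z₀ passes a multiple of π/2, so N = ⌊2z₀/π⌋ + 1 = ⌊9.160⌋ + 1 = 10.

N = 10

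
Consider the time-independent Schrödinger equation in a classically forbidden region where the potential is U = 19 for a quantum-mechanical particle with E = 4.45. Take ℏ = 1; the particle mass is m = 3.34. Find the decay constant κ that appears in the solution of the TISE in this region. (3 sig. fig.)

κ = 9.86

Since E < U the TISE in this region is ψ'' = κ²ψ with κ = √(2m(U − E))/ℏ.
κ = √(2 × 3.34 × 14.55) = 9.859.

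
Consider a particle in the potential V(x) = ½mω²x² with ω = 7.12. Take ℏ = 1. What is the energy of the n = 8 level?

E = 60.5

Using E_n = (n + ½)ℏω: E_8 = 8.5 × 7.12 = 60.52.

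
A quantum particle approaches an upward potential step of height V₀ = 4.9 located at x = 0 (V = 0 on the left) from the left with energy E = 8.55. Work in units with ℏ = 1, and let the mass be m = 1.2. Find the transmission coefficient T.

The wavenumbers are k₁ = √(2mE)/ℏ = 4.530 on the left and k₂ = √(2m(E − V₀))/ℏ = 2.960 on the right.
Matching ψ and ψ′ at x = 0 gives r = (k₁ − k₂)/(k₁ + k₂), so R = r² = 0.04395 and T = 1 − R = 0.9560.

T = 0.956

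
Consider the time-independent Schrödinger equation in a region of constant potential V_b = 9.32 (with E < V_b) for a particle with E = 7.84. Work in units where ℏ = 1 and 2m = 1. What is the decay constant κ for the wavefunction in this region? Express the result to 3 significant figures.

κ = 1.22

Since E < V_b the TISE in this region is ψ'' = κ²ψ with κ = √(2m(V_b − E))/ℏ.
κ = √(2 × 0.5 × 1.48) = 1.217.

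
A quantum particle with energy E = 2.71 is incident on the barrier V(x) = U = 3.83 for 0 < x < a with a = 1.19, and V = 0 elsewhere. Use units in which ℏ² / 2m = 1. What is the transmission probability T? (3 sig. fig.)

E < U: inside the barrier ψ ∝ e^{±κx} with κ = √(2m(U − E))/ℏ = 1.058.
κa = 1.259, sinh(κa) = 1.620.
The exact tunnelling result is T⁻¹ = 1 + U² sinh²(κa) / [4E(U − E)] = 4.170, so T = 0.240.

T = 0.240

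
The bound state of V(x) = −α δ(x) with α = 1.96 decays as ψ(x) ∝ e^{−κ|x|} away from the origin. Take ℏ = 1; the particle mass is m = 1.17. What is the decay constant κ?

κ = 2.29

Integrate −(ℏ²/2m)ψ'' − αδ(x)ψ = Eψ from −ε to +ε: the ψ'' term gives ψ'(0⁺) − ψ'(0⁻) and the δ term gives −(2mα/ℏ²)ψ(0).
With ψ ∝ e^{−κ|x|} this yields −2κ = −2mα/ℏ², so κ = mα/ℏ² = 2.293.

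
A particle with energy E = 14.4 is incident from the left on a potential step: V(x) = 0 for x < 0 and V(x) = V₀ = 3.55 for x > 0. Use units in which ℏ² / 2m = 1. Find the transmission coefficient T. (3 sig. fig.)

On each side the TISE gives plane waves with k = √(2m(E − V))/ℏ: k₁ = √(2·½·14.4) = 3.795, k₂ = √(2·½·10.85) = 3.294.
Matching ψ and ψ′ at x = 0 gives r = (k₁ − k₂)/(k₁ + k₂), so R = r² = 0.004991 and T = 1 − R = 0.9950.

T = 0.995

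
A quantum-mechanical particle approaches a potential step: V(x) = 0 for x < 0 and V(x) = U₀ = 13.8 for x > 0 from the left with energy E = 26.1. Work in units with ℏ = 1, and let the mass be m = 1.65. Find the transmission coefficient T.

T = 0.965

On each side the TISE gives plane waves with k = √(2m(E − V))/ℏ: k₁ = √(2·1.65·26.1) = 9.281, k₂ = √(2·1.65·12.3) = 6.371.
Continuity of ψ and ψ′ at the step yields the reflection amplitude r = (k₁ − k₂)/(k₁ + k₂) = 0.1859; thus R = |r|² = 0.03456, T = 0.9654.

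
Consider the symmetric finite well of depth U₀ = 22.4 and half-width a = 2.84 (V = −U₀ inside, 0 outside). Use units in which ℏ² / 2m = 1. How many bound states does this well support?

N = 9

Define the well-strength parameter z₀ = (a/ℏ)√(2mU₀) = 2.84 × √(2·0.5·22.4) = 13.44.
A new bound state (alternating even/odd) appears each time z₀ passes a multiple of π/2, so N = ⌊2z₀/π⌋ + 1 = ⌊8.557⌋ + 1 = 9.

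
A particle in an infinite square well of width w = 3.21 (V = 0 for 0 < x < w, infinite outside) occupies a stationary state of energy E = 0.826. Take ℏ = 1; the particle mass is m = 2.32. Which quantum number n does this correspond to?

n = 2

For an infinite well E_n = n²π²ℏ²/(2mw²), so n = (w/πℏ)√(2mE).
n = (3.21/π) × √(2 × 2.32 × 0.826) = 2.000 → n = 2.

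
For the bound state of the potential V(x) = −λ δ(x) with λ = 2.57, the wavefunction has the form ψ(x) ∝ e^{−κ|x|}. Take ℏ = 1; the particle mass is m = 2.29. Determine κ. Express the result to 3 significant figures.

κ = 5.89

Integrating the TISE across x = 0 gives the cusp condition ψ'(0⁺) − ψ'(0⁻) = −(2mλ/ℏ²)ψ(0).
With ψ ∝ e^{−κ|x|} this yields −2κ = −2mλ/ℏ², so κ = mλ/ℏ² = 5.885.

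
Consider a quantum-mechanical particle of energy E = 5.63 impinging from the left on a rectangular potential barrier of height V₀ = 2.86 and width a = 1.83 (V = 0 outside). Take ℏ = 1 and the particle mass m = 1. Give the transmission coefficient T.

T = 0.900

E > V₀: inside the barrier k₂ = √(2m(E − V₀))/ℏ = 2.354, k₂a = 4.307.
T = [1 + V₀² sin²(k₂a) / (4E(E − V₀))]⁻¹ = 1/1.111 = 0.900.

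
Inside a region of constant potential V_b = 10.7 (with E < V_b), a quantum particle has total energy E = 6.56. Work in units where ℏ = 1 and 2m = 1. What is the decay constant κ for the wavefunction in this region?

κ = 2.03

Since E < V_b the TISE in this region is ψ'' = κ²ψ with κ = √(2m(V_b − E))/ℏ.
κ = √(2 × 0.5 × 4.14) = 2.035.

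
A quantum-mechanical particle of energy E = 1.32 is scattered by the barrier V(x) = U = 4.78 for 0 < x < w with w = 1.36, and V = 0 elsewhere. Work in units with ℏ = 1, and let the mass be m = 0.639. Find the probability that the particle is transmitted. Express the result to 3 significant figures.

T = 0.0105

Since E < U the interior solution is evanescent with decay constant κ = √(2m(U − E))/ℏ = 2.103.
κw = 2.860, sinh(κw) = 8.701.
Matching ψ, ψ′ at both faces gives T = [1 + U² sinh²(κw) / (4E(U − E))]⁻¹ = 1/95.68 = 0.0105.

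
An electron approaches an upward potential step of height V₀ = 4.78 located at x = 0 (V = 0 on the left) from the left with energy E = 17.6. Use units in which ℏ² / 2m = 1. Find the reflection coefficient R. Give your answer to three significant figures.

R = 0.00625

The wavenumbers are k₁ = √(2mE)/ℏ = 4.195 on the left and k₂ = √(2m(E − V₀))/ℏ = 3.581 on the right.
Continuity of ψ and ψ′ at the step yields the reflection amplitude r = (k₁ − k₂)/(k₁ + k₂) = 0.07906; thus R = |r|² = 0.006250, T = 0.9937.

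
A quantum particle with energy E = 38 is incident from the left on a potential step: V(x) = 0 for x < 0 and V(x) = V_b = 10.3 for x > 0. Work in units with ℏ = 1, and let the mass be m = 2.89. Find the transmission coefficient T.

T = 0.994

The wavenumbers are k₁ = √(2mE)/ℏ = 14.82 on the left and k₂ = √(2m(E − V_b))/ℏ = 12.65 on the right.
Matching ψ and ψ′ at x = 0 gives r = (k₁ − k₂)/(k₁ + k₂), so R = r² = 0.006221 and T = 1 − R = 0.9938.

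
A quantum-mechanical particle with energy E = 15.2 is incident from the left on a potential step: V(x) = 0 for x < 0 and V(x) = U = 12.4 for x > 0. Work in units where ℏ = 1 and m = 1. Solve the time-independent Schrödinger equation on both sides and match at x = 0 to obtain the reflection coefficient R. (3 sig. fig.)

On each side the TISE gives plane waves with k = √(2m(E − V))/ℏ: k₁ = √(2·1·15.2) = 5.514, k₂ = √(2·1·2.8) = 2.366.
Continuity of ψ and ψ′ at the step yields the reflection amplitude r = (k₁ − k₂)/(k₁ + k₂) = 0.3994; thus R = |r|² = 0.1595, T = 0.8405.

R = 0.160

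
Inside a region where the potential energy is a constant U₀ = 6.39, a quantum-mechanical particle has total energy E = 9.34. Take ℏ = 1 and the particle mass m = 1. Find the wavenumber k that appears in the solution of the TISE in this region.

With E > U₀ the solution is oscillatory, ψ ∝ e^{±ikx} with k = √(2m(E − U₀))/ℏ.
k = √(2 × 1 × 2.95) = 2.429.

k = 2.43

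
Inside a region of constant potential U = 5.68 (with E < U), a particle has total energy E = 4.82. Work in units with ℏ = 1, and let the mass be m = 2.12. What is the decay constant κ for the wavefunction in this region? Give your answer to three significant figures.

κ = 1.91

Since E < U the TISE in this region is ψ'' = κ²ψ with κ = √(2m(U − E))/ℏ.
κ = √(2 × 2.12 × 0.86) = 1.910.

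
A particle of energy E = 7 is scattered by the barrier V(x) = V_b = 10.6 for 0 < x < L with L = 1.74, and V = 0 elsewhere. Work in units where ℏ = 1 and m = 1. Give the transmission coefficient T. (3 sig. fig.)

T = 0.000316

E < V_b: inside the barrier ψ ∝ e^{±κx} with κ = √(2m(V_b − E))/ℏ = 2.683.
κL = 4.669, sinh(κL) = 53.29.
Matching ψ, ψ′ at both faces gives T = [1 + V_b² sinh²(κL) / (4E(V_b − E))]⁻¹ = 1/3166 = 0.000316.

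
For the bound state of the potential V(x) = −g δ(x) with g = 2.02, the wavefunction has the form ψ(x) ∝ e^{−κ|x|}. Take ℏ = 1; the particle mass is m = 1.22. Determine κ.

κ = 2.46

Integrating the TISE across x = 0 gives the cusp condition ψ'(0⁺) − ψ'(0⁻) = −(2mg/ℏ²)ψ(0).
With ψ ∝ e^{−κ|x|} this yields −2κ = −2mg/ℏ², so κ = mg/ℏ² = 2.464.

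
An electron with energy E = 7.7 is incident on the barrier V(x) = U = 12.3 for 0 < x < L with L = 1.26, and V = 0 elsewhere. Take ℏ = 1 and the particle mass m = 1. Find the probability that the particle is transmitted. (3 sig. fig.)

T = 0.00179

E < U: inside the barrier ψ ∝ e^{±κx} with κ = √(2m(U − E))/ℏ = 3.033.
κL = 3.822, sinh(κL) = 22.83.
The exact tunnelling result is T⁻¹ = 1 + U² sinh²(κL) / [4E(U − E)] = 557.6, so T = 0.00179.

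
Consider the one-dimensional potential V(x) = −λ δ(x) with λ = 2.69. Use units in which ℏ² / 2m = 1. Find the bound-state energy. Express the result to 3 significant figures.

E = -1.81

For x ≠ 0 the bound state is ψ ∝ e^{−κ|x|}; integrating the TISE across the delta gives the cusp condition 2κ = 2mλ/ℏ², so κ = 1.345.
Then E = −ℏ²κ²/(2m) = −mλ²/(2ℏ²) = -1.809.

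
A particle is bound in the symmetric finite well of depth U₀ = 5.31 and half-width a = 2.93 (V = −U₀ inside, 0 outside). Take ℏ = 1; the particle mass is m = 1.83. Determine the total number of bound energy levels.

The dimensionless depth is z₀ = a√(2mU₀)/ℏ = 2.93 × √(19.43) = 12.92.
The even/odd transcendental equations gain one root per π/2 in z₀, giving N = 1 + ⌊2z₀/π⌋ = 1 + ⌊8.223⌋ = 9.

N = 9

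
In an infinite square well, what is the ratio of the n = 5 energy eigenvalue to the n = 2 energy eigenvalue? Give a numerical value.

6.25

E_n = n²π²ℏ²/(2mL²) so the ratio is n₂²/n₁² = 25/4 = 6.25.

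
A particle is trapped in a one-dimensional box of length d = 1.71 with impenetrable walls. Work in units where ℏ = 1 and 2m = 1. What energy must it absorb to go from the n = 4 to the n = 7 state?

ΔE = 111

E_n = n²π²ℏ²/(2md²), so ΔE = (7² − 4²) π²ℏ²/(2md²).
ΔE = 33 × π² / (2 × 0.5 × 1.71²) = 111.4.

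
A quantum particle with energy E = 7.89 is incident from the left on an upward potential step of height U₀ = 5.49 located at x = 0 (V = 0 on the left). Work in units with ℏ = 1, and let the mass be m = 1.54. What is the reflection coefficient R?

On each side the TISE gives plane waves with k = √(2m(E − V))/ℏ: k₁ = √(2·1.54·7.89) = 4.930, k₂ = √(2·1.54·2.4) = 2.719.
Matching ψ and ψ′ at x = 0 gives r = (k₁ − k₂)/(k₁ + k₂), so R = r² = 0.08355 and T = 1 − R = 0.9164.

R = 0.0836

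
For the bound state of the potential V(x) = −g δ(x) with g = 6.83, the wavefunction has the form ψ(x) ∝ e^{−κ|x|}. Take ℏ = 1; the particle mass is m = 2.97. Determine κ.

Integrating the TISE across x = 0 gives the cusp condition ψ'(0⁺) − ψ'(0⁻) = −(2mg/ℏ²)ψ(0).
With ψ ∝ e^{−κ|x|} this yields −2κ = −2mg/ℏ², so κ = mg/ℏ² = 20.29.

κ = 20.3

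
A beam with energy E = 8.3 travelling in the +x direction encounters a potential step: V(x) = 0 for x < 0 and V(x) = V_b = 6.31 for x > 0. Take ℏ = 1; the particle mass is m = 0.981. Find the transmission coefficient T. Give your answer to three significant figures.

The wavenumbers are k₁ = √(2mE)/ℏ = 4.035 on the left and k₂ = √(2m(E − V_b))/ℏ = 1.976 on the right.
Matching ψ and ψ′ at x = 0 gives r = (k₁ − k₂)/(k₁ + k₂), so R = r² = 0.1174 and T = 1 − R = 0.8826.

T = 0.883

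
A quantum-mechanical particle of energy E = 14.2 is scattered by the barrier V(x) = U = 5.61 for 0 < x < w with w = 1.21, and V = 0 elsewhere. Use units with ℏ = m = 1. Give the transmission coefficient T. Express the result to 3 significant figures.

T = 0.944

E > U: inside the barrier k₂ = √(2m(E − U))/ℏ = 4.145, k₂w = 5.015.
T = [1 + U² sin²(k₂w) / (4E(E − U))]⁻¹ = 1/1.059 = 0.944.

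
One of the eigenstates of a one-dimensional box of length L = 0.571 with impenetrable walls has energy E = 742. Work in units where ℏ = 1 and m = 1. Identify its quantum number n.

n = 7

From E_n = n²π²ℏ²/(2mL²) invert to n = √(2mL²E)/(πℏ).
n = (0.571/π) × √(2 × 1 × 742) = 7.002 → n = 7.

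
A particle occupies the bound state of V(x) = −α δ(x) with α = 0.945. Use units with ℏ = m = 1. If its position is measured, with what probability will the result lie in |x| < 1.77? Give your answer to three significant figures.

P = 0.965

The normalised bound state is ψ = √κ e^{−κ|x|} with κ = mα/ℏ² = 0.9450.
P(|x| < d) = ∫_{−d}^{d} κ e^{−2κ|x|} dx = 1 − e^{−2κd} = 1 − e^{−3.345} = 0.9648.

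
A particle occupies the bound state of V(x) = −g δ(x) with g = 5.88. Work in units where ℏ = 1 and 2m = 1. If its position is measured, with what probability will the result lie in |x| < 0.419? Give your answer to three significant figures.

P = 0.915

The normalised bound state is ψ = √κ e^{−κ|x|} with κ = mg/ℏ² = 2.940.
P(|x| < d) = ∫_{−d}^{d} κ e^{−2κ|x|} dx = 1 − e^{−2κd} = 1 − e^{−2.464} = 0.9149.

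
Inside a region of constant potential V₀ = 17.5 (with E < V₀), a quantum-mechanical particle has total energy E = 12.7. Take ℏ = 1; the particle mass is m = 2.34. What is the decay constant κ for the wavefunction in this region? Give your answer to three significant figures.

κ = 4.74

Since E < V₀ the TISE in this region is ψ'' = κ²ψ with κ = √(2m(V₀ − E))/ℏ.
κ = √(2 × 2.34 × 4.8) = 4.740.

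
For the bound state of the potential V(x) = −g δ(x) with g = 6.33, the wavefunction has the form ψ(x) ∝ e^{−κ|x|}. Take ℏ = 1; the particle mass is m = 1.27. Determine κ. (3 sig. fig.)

κ = 8.04

Integrating the TISE across x = 0 gives the cusp condition ψ'(0⁺) − ψ'(0⁻) = −(2mg/ℏ²)ψ(0).
With ψ ∝ e^{−κ|x|} this yields −2κ = −2mg/ℏ², so κ = mg/ℏ² = 8.039.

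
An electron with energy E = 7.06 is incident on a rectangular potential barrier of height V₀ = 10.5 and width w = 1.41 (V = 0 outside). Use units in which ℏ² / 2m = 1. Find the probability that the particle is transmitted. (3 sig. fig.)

E < V₀: inside the barrier ψ ∝ e^{±κx} with κ = √(2m(V₀ − E))/ℏ = 1.855.
κw = 2.615, sinh(κw) = 6.798.
Matching ψ, ψ′ at both faces gives T = [1 + V₀² sinh²(κw) / (4E(V₀ − E))]⁻¹ = 1/53.45 = 0.0187.

T = 0.0187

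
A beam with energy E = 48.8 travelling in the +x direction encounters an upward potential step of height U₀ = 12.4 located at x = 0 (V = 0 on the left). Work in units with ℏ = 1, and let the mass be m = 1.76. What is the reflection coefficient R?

R = 0.00535

The wavenumbers are k₁ = √(2mE)/ℏ = 13.11 on the left and k₂ = √(2m(E − U₀))/ℏ = 11.32 on the right.
Continuity of ψ and ψ′ at the step yields the reflection amplitude r = (k₁ − k₂)/(k₁ + k₂) = 0.07316; thus R = |r|² = 0.005352, T = 0.9946.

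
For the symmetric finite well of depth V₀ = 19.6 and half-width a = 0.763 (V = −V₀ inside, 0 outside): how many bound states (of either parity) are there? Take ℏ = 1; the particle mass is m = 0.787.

Define the well-strength parameter z₀ = (a/ℏ)√(2mV₀) = 0.763 × √(2·0.787·19.6) = 4.238.
The even/odd transcendental equations gain one root per π/2 in z₀, giving N = 1 + ⌊2z₀/π⌋ = 1 + ⌊2.698⌋ = 3.

N = 3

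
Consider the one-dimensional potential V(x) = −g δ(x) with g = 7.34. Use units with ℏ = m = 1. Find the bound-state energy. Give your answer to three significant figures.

E = -26.9

For x ≠ 0 the bound state is ψ ∝ e^{−κ|x|}; integrating the TISE across the delta gives the cusp condition 2κ = 2mg/ℏ², so κ = 7.340.
Then E = −ℏ²κ²/(2m) = −mg²/(2ℏ²) = -26.94.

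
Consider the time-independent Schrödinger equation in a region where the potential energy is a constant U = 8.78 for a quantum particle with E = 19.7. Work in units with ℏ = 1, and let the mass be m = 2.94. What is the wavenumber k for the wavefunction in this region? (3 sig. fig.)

With E > U the solution is oscillatory, ψ ∝ e^{±ikx} with k = √(2m(E − U))/ℏ.
k = √(2 × 2.94 × 10.92) = 8.013.

k = 8.01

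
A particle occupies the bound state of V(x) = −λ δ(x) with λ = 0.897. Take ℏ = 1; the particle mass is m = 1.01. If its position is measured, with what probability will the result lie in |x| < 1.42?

P = 0.924

The normalised bound state is ψ = √κ e^{−κ|x|} with κ = mλ/ℏ² = 0.9060.
P(|x| < d) = ∫_{−d}^{d} κ e^{−2κ|x|} dx = 1 − e^{−2κd} = 1 − e^{−2.573} = 0.9237.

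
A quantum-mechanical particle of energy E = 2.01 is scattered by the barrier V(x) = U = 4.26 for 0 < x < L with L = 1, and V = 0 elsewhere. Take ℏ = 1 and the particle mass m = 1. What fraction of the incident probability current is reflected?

R = 0.944

Since E < U the interior solution is evanescent with decay constant κ = √(2m(U − E))/ℏ = 2.121.
κL = 2.121, sinh(κL) = 4.111.
The exact tunnelling result is T⁻¹ = 1 + U² sinh²(κL) / [4E(U − E)] = 17.96, so T = 0.0557.
R = 1 − T = 0.944.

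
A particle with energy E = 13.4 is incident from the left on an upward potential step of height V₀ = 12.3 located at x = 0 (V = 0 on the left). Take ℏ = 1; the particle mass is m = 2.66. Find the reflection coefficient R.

On each side the TISE gives plane waves with k = √(2m(E − V))/ℏ: k₁ = √(2·2.66·13.4) = 8.443, k₂ = √(2·2.66·1.1) = 2.419.
Continuity of ψ and ψ′ at the step yields the reflection amplitude r = (k₁ − k₂)/(k₁ + k₂) = 0.5546; thus R = |r|² = 0.3076, T = 0.6924.

R = 0.308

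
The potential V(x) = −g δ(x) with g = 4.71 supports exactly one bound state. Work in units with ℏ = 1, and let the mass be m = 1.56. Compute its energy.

The bound state is ψ(x) = √κ e^{−κ|x|}. The derivative jump ψ'(0⁺) − ψ'(0⁻) = −(2mg/ℏ²)ψ(0) fixes κ = mg/ℏ² = 7.348.
Then E = −ℏ²κ²/(2m) = −mg²/(2ℏ²) = -17.30.

E = -17.3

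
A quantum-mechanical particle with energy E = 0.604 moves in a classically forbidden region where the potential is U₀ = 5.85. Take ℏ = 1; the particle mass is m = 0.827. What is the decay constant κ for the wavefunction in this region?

Since E < U₀ the TISE in this region is ψ'' = κ²ψ with κ = √(2m(U₀ − E))/ℏ.
κ = √(2 × 0.827 × 5.246) = 2.946.

κ = 2.95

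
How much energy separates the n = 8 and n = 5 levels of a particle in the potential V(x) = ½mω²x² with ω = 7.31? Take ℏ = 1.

ΔE = 21.9

E_n = ℏω(n + ½), so ΔE = (8 − 5) ℏω = 3 × 7.31 = 21.93.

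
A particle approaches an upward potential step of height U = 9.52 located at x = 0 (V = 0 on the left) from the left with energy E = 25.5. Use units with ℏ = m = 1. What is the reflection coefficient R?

On each side the TISE gives plane waves with k = √(2m(E − V))/ℏ: k₁ = √(2·1·25.5) = 7.141, k₂ = √(2·1·15.98) = 5.653.
Matching ψ and ψ′ at x = 0 gives r = (k₁ − k₂)/(k₁ + k₂), so R = r² = 0.01353 and T = 1 − R = 0.9865.

R = 0.0135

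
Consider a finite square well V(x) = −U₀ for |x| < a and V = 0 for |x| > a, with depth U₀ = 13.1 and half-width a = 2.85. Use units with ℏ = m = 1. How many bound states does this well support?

N = 10

The dimensionless depth is z₀ = a√(2mU₀)/ℏ = 2.85 × √(26.20) = 14.59.
The even/odd transcendental equations gain one root per π/2 in z₀, giving N = 1 + ⌊2z₀/π⌋ = 1 + ⌊9.287⌋ = 10.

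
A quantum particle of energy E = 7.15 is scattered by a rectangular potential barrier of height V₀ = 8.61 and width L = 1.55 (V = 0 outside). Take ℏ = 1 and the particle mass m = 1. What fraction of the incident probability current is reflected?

R = 0.989

E < V₀: inside the barrier ψ ∝ e^{±κx} with κ = √(2m(V₀ − E))/ℏ = 1.709.
κL = 2.649, sinh(κL) = 7.032.
Matching ψ, ψ′ at both faces gives T = [1 + V₀² sinh²(κL) / (4E(V₀ − E))]⁻¹ = 1/88.79 = 0.0113.
R = 1 − T = 0.989.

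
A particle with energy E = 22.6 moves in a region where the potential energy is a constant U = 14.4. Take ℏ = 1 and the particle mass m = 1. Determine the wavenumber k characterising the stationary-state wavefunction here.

k = 4.05

With E > U the solution is oscillatory, ψ ∝ e^{±ikx} with k = √(2m(E − U))/ℏ.
k = √(2 × 1 × 8.2) = 4.050.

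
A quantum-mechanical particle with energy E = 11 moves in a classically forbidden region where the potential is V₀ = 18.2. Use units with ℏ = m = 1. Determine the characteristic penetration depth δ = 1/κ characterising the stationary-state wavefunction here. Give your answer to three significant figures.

δ = 0.264

Since E < V₀ the TISE in this region is ψ'' = κ²ψ with κ = √(2m(V₀ − E))/ℏ.
κ = √(2 × 1 × 7.2) = 3.795. The penetration depth is δ = 1/κ = 0.264.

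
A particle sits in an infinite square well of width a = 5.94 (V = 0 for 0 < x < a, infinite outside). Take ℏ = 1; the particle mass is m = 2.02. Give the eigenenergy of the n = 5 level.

E = 1.73

Requiring ψ(0) = ψ(a) = 0 quantises k = nπ/a, hence E_n = ℏ²k²/2m = n²π²ℏ²/(2ma²).
E_5 = 5² × π² / (2 × 2.02 × 5.94²) = 1.731.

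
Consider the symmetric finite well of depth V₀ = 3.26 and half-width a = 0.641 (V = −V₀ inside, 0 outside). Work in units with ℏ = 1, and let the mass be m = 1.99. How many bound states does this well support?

N = 2

Define the well-strength parameter z₀ = (a/ℏ)√(2mV₀) = 0.641 × √(2·1.99·3.26) = 2.309.
The even/odd transcendental equations gain one root per π/2 in z₀, giving N = 1 + ⌊2z₀/π⌋ = 1 + ⌊1.470⌋ = 2.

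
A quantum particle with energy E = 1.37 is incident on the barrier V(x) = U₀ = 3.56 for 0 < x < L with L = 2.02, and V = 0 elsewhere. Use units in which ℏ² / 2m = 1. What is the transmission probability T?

T = 0.00955

Since E < U₀ the interior solution is evanescent with decay constant κ = √(2m(U₀ − E))/ℏ = 1.480.
κL = 2.989, sinh(κL) = 9.911.
Matching ψ, ψ′ at both faces gives T = [1 + U₀² sinh²(κL) / (4E(U₀ − E))]⁻¹ = 1/104.7 = 0.00955.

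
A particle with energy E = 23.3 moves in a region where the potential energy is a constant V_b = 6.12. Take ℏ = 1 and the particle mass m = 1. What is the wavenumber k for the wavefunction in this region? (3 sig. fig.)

With E > V_b the solution is oscillatory, ψ ∝ e^{±ikx} with k = √(2m(E − V_b))/ℏ.
k = √(2 × 1 × 17.18) = 5.862.

k = 5.86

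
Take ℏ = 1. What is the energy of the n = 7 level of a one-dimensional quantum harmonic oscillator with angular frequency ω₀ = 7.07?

The oscillator eigenvalues are E_n = ℏω₀(n + ½), so E_7 = 7.07 × 7.5 = 53.03.

E = 53.0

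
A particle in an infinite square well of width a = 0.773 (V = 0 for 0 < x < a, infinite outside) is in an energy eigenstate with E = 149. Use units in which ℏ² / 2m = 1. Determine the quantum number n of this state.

For an infinite well E_n = n²π²ℏ²/(2ma²), so n = (a/πℏ)√(2mE).
n = (0.773/π) × √(2 × 0.5 × 149) = 3.003 → n = 3.

n = 3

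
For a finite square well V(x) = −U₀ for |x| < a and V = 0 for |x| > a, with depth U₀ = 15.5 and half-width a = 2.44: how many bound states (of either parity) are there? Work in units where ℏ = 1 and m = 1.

The dimensionless depth is z₀ = a√(2mU₀)/ℏ = 2.44 × √(31.00) = 13.59.
A new bound state (alternating even/odd) appears each time z₀ passes a multiple of π/2, so N = ⌊2z₀/π⌋ + 1 = ⌊8.649⌋ + 1 = 9.

N = 9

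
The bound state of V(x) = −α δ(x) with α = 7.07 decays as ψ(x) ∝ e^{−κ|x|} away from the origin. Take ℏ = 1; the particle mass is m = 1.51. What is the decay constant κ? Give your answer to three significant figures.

κ = 10.7

Integrating the TISE across x = 0 gives the cusp condition ψ'(0⁺) − ψ'(0⁻) = −(2mα/ℏ²)ψ(0).
With ψ ∝ e^{−κ|x|} this yields −2κ = −2mα/ℏ², so κ = mα/ℏ² = 10.68.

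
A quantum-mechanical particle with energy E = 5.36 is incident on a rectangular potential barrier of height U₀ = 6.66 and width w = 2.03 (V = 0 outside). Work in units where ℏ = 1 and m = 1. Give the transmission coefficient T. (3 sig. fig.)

E < U₀: inside the barrier ψ ∝ e^{±κx} with κ = √(2m(U₀ − E))/ℏ = 1.612.
κw = 3.273, sinh(κw) = 13.18.
The exact tunnelling result is T⁻¹ = 1 + U₀² sinh²(κw) / [4E(U₀ − E)] = 277.4, so T = 0.00360.

T = 0.00360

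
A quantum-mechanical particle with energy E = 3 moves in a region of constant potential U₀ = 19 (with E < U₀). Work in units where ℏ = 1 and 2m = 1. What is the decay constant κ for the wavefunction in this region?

κ = 4.00

Since E < U₀ the TISE in this region is ψ'' = κ²ψ with κ = √(2m(U₀ − E))/ℏ.
κ = √(2 × 0.5 × 16) = 4.000.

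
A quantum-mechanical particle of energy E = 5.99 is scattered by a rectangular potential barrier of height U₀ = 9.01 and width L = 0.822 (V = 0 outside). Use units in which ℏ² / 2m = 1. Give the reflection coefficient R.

R = 0.813

Since E < U₀ the interior solution is evanescent with decay constant κ = √(2m(U₀ − E))/ℏ = 1.738.
κL = 1.428, sinh(κL) = 1.966.
Matching ψ, ψ′ at both faces gives T = [1 + U₀² sinh²(κL) / (4E(U₀ − E))]⁻¹ = 1/5.338 = 0.187.
R = 1 − T = 0.813.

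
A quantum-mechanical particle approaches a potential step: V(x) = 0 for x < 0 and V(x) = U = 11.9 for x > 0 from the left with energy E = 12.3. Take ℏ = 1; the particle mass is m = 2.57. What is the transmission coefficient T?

T = 0.518

On each side the TISE gives plane waves with k = √(2m(E − V))/ℏ: k₁ = √(2·2.57·12.3) = 7.951, k₂ = √(2·2.57·0.4) = 1.434.
Matching ψ and ψ′ at x = 0 gives r = (k₁ − k₂)/(k₁ + k₂), so R = r² = 0.4822 and T = 1 − R = 0.5178.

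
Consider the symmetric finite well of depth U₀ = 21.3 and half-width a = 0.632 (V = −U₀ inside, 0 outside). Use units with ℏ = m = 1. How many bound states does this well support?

The dimensionless depth is z₀ = a√(2mU₀)/ℏ = 0.632 × √(42.60) = 4.125.
The even/odd transcendental equations gain one root per π/2 in z₀, giving N = 1 + ⌊2z₀/π⌋ = 1 + ⌊2.626⌋ = 3.

N = 3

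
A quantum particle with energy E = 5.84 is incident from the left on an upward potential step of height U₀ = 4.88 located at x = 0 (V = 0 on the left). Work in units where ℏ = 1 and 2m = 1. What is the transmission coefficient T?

T = 0.821

On each side the TISE gives plane waves with k = √(2m(E − V))/ℏ: k₁ = √(2·½·5.84) = 2.417, k₂ = √(2·½·0.96) = 0.9798.
Matching ψ and ψ′ at x = 0 gives r = (k₁ − k₂)/(k₁ + k₂), so R = r² = 0.1790 and T = 1 − R = 0.8210.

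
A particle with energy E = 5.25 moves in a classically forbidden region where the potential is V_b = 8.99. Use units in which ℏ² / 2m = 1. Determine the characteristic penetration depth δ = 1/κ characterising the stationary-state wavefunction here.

δ = 0.517

Since E < V_b the TISE in this region is ψ'' = κ²ψ with κ = √(2m(V_b − E))/ℏ.
κ = √(2 × 0.5 × 3.74) = 1.934. The penetration depth is δ = 1/κ = 0.517.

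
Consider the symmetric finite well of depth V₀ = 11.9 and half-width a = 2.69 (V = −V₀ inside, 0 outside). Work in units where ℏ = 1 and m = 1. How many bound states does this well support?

The dimensionless depth is z₀ = a√(2mV₀)/ℏ = 2.69 × √(23.80) = 13.12.
A new bound state (alternating even/odd) appears each time z₀ passes a multiple of π/2, so N = ⌊2z₀/π⌋ + 1 = ⌊8.355⌋ + 1 = 9.

N = 9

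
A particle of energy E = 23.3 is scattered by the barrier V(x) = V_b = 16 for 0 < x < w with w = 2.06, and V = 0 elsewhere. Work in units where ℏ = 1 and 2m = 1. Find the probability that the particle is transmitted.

T = 0.860

E > V_b: inside the barrier k₂ = √(2m(E − V_b))/ℏ = 2.702, k₂w = 5.566.
T = [1 + V_b² sin²(k₂w) / (4E(E − V_b))]⁻¹ = 1/1.163 = 0.860.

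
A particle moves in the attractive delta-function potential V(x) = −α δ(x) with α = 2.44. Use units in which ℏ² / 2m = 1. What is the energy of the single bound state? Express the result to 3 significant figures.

The bound state is ψ(x) = √κ e^{−κ|x|}. The derivative jump ψ'(0⁺) − ψ'(0⁻) = −(2mα/ℏ²)ψ(0) fixes κ = mα/ℏ² = 1.220.
Then E = −ℏ²κ²/(2m) = −mα²/(2ℏ²) = -1.488.

E = -1.49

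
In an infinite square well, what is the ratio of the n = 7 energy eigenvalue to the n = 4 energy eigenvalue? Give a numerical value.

E_n = n²π²ℏ²/(2mL²) so the ratio is n₂²/n₁² = 49/16 = 3.0625.

3.0625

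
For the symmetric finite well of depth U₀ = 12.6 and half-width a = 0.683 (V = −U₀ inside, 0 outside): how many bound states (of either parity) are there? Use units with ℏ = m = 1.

N = 3

Define the well-strength parameter z₀ = (a/ℏ)√(2mU₀) = 0.683 × √(2·1·12.6) = 3.429.
The even/odd transcendental equations gain one root per π/2 in z₀, giving N = 1 + ⌊2z₀/π⌋ = 1 + ⌊2.183⌋ = 3.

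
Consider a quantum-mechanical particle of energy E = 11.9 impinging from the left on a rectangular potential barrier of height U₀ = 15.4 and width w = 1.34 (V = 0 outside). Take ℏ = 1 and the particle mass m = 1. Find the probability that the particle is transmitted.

T = 0.00234

Since E < U₀ the interior solution is evanescent with decay constant κ = √(2m(U₀ − E))/ℏ = 2.646.
κw = 3.545, sinh(κw) = 17.31.
Matching ψ, ψ′ at both faces gives T = [1 + U₀² sinh²(κw) / (4E(U₀ − E))]⁻¹ = 1/427.6 = 0.00234.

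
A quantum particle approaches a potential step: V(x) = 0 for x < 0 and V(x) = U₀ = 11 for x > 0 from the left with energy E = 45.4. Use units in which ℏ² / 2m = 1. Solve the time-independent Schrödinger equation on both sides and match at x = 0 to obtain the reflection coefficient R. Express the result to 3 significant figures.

The wavenumbers are k₁ = √(2mE)/ℏ = 6.738 on the left and k₂ = √(2m(E − U₀))/ℏ = 5.865 on the right.
Matching ψ and ψ′ at x = 0 gives r = (k₁ − k₂)/(k₁ + k₂), so R = r² = 0.004796 and T = 1 − R = 0.9952.

R = 0.00480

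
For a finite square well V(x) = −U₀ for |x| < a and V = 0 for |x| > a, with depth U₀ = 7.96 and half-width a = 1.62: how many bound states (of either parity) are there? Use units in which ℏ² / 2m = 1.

N = 3

The dimensionless depth is z₀ = a√(2mU₀)/ℏ = 1.62 × √(7.960) = 4.571.
A new bound state (alternating even/odd) appears each time z₀ passes a multiple of π/2, so N = ⌊2z₀/π⌋ + 1 = ⌊2.910⌋ + 1 = 3.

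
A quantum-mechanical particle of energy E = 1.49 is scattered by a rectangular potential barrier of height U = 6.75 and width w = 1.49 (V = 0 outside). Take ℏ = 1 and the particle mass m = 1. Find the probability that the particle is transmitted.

T = 0.000175

Since E < U the interior solution is evanescent with decay constant κ = √(2m(U − E))/ℏ = 3.243.
κw = 4.833, sinh(κw) = 62.77.
Matching ψ, ψ′ at both faces gives T = [1 + U² sinh²(κw) / (4E(U − E))]⁻¹ = 1/5728 = 0.000175.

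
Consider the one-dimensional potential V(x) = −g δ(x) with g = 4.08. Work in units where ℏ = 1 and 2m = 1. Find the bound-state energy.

E = -4.16

For x ≠ 0 the bound state is ψ ∝ e^{−κ|x|}; integrating the TISE across the delta gives the cusp condition 2κ = 2mg/ℏ², so κ = 2.040.
Then E = −ℏ²κ²/(2m) = −mg²/(2ℏ²) = -4.162.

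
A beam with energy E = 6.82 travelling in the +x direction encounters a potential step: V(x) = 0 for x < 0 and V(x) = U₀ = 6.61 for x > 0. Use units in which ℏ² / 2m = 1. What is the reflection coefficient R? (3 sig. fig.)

R = 0.492

The wavenumbers are k₁ = √(2mE)/ℏ = 2.612 on the left and k₂ = √(2m(E − U₀))/ℏ = 0.4583 on the right.
Matching ψ and ψ′ at x = 0 gives r = (k₁ − k₂)/(k₁ + k₂), so R = r² = 0.4920 and T = 1 − R = 0.5080.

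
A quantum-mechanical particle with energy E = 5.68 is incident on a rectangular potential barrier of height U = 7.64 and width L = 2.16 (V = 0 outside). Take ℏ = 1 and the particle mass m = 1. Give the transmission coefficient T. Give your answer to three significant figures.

Since E < U the interior solution is evanescent with decay constant κ = √(2m(U − E))/ℏ = 1.980.
κL = 4.277, sinh(κL) = 35.99.
Matching ψ, ψ′ at both faces gives T = [1 + U² sinh²(κL) / (4E(U − E))]⁻¹ = 1/1699 = 0.000589.

T = 0.000589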